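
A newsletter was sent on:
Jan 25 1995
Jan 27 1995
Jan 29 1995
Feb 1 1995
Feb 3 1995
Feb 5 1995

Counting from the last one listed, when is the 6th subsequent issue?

Feb 19 1995

The gap pattern 2, 2, 3, 2, 2 repeats every 3 events.
These are the Wednesdays, Fridays and Sundays of each week.
Next Wednesday: Feb 8 1995.
The following Friday is Feb 10 1995.
Next Sunday: Feb 12 1995.
Next Wednesday: Feb 15 1995.
The following Friday is Feb 17 1995.
Next Sunday: Feb 19 1995.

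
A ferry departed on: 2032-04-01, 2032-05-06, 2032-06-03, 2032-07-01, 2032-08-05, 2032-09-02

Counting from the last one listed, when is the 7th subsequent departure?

All dates are Thursdays, 35, 28, 28, 35, 28 days apart.
Specifically, the 1st Thursday of each month.
October 2032 — 1st Thursday is 2032-10-07.
1st Thursday of November 2032: 2032-11-04.
December 2032 — 1st Thursday is 2032-12-02.
January 2033 — 1st Thursday is 2033-01-06.
1st Thursday of February 2033: 2033-02-03.
1st Thursday of March 2033: 2033-03-03.
1st Thursday of April 2033: 2033-04-07.

2033-04-07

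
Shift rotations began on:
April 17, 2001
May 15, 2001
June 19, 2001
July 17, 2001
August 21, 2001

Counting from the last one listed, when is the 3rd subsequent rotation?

November 20, 2001

These are Tuesdays at 28- or 35-day spacing (28, 35, 28, 35).
The pattern: 3rd Tuesday of the month.
September 2001 — 3rd Tuesday is September 18, 2001.
October 2001 — 3rd Tuesday is October 16, 2001.
November 2001 — 3rd Tuesday is November 20, 2001.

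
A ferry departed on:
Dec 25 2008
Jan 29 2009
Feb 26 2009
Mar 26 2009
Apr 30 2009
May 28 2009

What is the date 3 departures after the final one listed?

Aug 27 2009

These are Thursdays with 35, 28, 28, 35, 28-day gaps.
Each is the final Thursday of its month — Jan 29 2009 is past the 28th, so '4th Thursday' doesn't fit.
Last Thursday of June 2009: Jun 25 2009.
Last Thursday of July 2009: Jul 30 2009.
Last Thursday of August 2009: Aug 27 2009.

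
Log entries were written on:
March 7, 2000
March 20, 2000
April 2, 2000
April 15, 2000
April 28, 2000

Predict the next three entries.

May 11, 2000; May 24, 2000; June 6, 2000

Every event comes 13 days after the last (13, 13, 13, 13).
April 28, 2000 + 13 days = May 11, 2000.
May 11, 2000 + 13 days = May 24, 2000.
May 24, 2000 + 13 days = June 6, 2000.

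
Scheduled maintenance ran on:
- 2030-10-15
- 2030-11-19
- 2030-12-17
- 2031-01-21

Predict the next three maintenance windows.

2031-02-18, 2031-03-18, 2031-04-15

These are Tuesdays at 28- or 35-day spacing (35, 28, 35).
The pattern: 3rd Tuesday of the month.
February 2031 — 3rd Tuesday is 2031-02-18.
March 2031 — 3rd Tuesday is 2031-03-18.
April 2031 — 3rd Tuesday is 2031-04-15.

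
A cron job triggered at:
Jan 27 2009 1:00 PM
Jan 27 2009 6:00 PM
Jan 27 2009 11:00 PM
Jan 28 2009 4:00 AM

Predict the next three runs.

Jan 28 2009 9:00 AM, Jan 28 2009 2:00 PM, Jan 28 2009 7:00 PM

Gaps: 5, 5, 5 hours — each event is 5 hours after the previous one.
Jan 28 2009 4:00 AM + 5 h = Jan 28 2009 9:00 AM.
Jan 28 2009 9:00 AM + 5 h = Jan 28 2009 2:00 PM.
Jan 28 2009 2:00 PM + 5 h = Jan 28 2009 7:00 PM.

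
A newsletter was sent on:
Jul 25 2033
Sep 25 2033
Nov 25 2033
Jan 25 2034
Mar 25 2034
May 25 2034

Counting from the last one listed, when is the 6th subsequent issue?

The day-of-month is always 25 (62, 61, 61, 59, 61 days between events).
So this recurs on the 25th of every 2 months.
July 2034: Jul 25 2034.
Next: September 2034 → Sep 25 2034.
November 2034: Nov 25 2034.
Next: January 2035 → Jan 25 2035.
Next: March 2035 → Mar 25 2035.
Next: May 2035 → May 25 2035.

May 25 2035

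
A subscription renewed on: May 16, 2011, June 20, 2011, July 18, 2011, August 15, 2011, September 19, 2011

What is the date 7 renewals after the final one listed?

April 16, 2012

All dates are Mondays, 35, 28, 28, 35 days apart.
Specifically, the 3rd Monday of each month.
3rd Monday of October 2011: October 17, 2011.
November 2011 — 3rd Monday is November 21, 2011.
3rd Monday of December 2011: December 19, 2011.
3rd Monday of January 2012: January 16, 2012.
February 2012 — 3rd Monday is February 20, 2012.
March 2012 — 3rd Monday is March 19, 2012.
3rd Monday of April 2012: April 16, 2012.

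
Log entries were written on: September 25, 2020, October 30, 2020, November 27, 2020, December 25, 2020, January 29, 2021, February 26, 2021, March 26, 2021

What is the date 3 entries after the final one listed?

All Fridays; the gaps (35, 28, 28, 35, 28, 28) vary with month length.
This is the last Friday of each month.
April 2021 ends with Friday April 30, 2021.
May 2021 ends with Friday May 28, 2021.
June 2021 ends with Friday June 25, 2021.

June 25, 2021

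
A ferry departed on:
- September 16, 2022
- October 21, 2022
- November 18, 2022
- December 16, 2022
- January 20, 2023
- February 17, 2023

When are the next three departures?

March 17, 2023; April 21, 2023; May 19, 2023

All dates are Fridays, 35, 28, 28, 35, 28 days apart.
Specifically, the 3rd Friday of each month.
March 2023 — 3rd Friday is March 17, 2023.
3rd Friday of April 2023: April 21, 2023.
May 2023 — 3rd Friday is May 19, 2023.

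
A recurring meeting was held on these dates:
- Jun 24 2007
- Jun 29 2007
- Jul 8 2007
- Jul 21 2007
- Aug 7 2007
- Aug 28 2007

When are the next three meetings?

Sep 22 2007, Oct 21 2007, Nov 23 2007

The spacing grows by 4 each time: 5, 9, 13, 17, 21 days.
Next gap: 25 days. Aug 28 2007 + 25 days = Sep 22 2007.
Next gap: 29 days. Sep 22 2007 + 29 days = Oct 21 2007.
Next gap: 33 days. Oct 21 2007 + 33 days = Nov 23 2007.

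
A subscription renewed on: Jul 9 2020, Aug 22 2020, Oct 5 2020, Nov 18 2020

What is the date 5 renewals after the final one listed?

Every event comes 44 days after the last (44, 44, 44).
Nov 18 2020 + 44 days = Jan 1 2021.
Jan 1 2021 + 44 days = Feb 14 2021.
Feb 14 2021 + 44 days = Mar 30 2021.
Mar 30 2021 + 44 days = May 13 2021.
May 13 2021 + 44 days = Jun 26 2021.

Jun 26 2021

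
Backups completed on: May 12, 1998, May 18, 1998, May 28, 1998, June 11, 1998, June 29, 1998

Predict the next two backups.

The spacing grows by 4 each time: 6, 10, 14, 18 days.
Next gap: 22 days. June 29, 1998 + 22 days = July 21, 1998.
Next gap: 26 days. July 21, 1998 + 26 days = August 16, 1998.

July 21, 1998; August 16, 1998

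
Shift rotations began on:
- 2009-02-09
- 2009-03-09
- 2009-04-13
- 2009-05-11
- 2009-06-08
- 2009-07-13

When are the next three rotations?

These are Mondays at 28- or 35-day spacing (28, 35, 28, 28, 35).
The pattern: 2nd Monday of the month.
2nd Monday of August 2009: 2009-08-10.
September 2009 — 2nd Monday is 2009-09-14.
October 2009 — 2nd Monday is 2009-10-12.

2009-08-10, 2009-09-14, 2009-10-12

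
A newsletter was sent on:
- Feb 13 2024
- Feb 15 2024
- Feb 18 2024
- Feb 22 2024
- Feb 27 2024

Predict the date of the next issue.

Gaps: 2, 3, 4, 5 days — each gap is 1 larger than the previous one.
Next gap: 6 days. Feb 27 2024 + 6 days = Mar 4 2024.

Mar 4 2024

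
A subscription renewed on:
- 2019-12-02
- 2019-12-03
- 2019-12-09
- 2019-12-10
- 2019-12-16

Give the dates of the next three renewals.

Every event lands on a Monday or Tuesday (gaps cycle 1, 6, 1, 6).
So the schedule is: every Monday and Tuesday.
Next Tuesday: 2019-12-17.
Next Monday: 2019-12-23.
Next Tuesday: 2019-12-24.

2019-12-17, 2019-12-23, 2019-12-24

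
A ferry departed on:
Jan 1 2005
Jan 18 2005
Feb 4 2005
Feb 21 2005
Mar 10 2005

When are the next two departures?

Mar 27 2005, Apr 13 2005

The spacing is 17, 17, 17, 17 days — always 17 days.
Mar 10 2005 + 17 days = Mar 27 2005.
Mar 27 2005 + 17 days = Apr 13 2005.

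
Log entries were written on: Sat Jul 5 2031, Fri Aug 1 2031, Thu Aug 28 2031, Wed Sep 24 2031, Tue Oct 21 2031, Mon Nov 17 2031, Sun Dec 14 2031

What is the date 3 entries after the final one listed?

Thu Mar 4 2032

The spacing is 27, 27, 27, 27, 27, 27 days — always 27 days.
Sun Dec 14 2031 + 27 days = Sat Jan 10 2032.
Sat Jan 10 2032 + 27 days = Fri Feb 6 2032.
Fri Feb 6 2032 + 27 days = Thu Mar 4 2032.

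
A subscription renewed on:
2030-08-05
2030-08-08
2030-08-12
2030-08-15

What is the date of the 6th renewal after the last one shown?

The gap pattern 3, 4, 3 repeats every 2 events.
These are the Mondays and Thursdays of each week.
Next Monday: 2030-08-19.
The following Thursday is 2030-08-22.
The following Monday is 2030-08-26.
The following Thursday is 2030-08-29.
Next Monday: 2030-09-02.
Next Thursday: 2030-09-05.

2030-09-05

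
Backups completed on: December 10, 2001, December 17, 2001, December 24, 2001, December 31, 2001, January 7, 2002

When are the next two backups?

Every event comes 7 days after the last (7, 7, 7, 7).
January 7, 2002 + 7 days = January 14, 2002.
January 14, 2002 + 7 days = January 21, 2002.

January 14, 2002; January 21, 2002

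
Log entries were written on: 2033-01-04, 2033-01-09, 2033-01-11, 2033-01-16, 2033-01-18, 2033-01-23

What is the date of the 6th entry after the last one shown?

Every event lands on a Tuesday or Sunday (gaps cycle 5, 2, 5, 2, 5).
So the schedule is: every Tuesday and Sunday.
The following Tuesday is 2033-01-25.
Next Sunday: 2033-01-30.
The following Tuesday is 2033-02-01.
The following Sunday is 2033-02-06.
The following Tuesday is 2033-02-08.
The following Sunday is 2033-02-13.

2033-02-13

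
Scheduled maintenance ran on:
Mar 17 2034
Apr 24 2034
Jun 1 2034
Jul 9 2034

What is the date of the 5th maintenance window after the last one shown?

Jan 15 2035

Every event comes 38 days after the last (38, 38, 38).
Jul 9 2034 + 38 days = Aug 16 2034.
Aug 16 2034 + 38 days = Sep 23 2034.
Sep 23 2034 + 38 days = Oct 31 2034.
Oct 31 2034 + 38 days = Dec 8 2034.
Dec 8 2034 + 38 days = Jan 15 2035.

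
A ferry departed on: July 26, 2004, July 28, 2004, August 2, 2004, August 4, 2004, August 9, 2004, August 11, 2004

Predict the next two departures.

August 16, 2004; August 18, 2004

Gaps: 2, 5, 2, 5, 2 days — not constant, but cyclic with period 2.
The events fall on every Monday and Wednesday.
The following Monday is August 16, 2004.
The following Wednesday is August 18, 2004.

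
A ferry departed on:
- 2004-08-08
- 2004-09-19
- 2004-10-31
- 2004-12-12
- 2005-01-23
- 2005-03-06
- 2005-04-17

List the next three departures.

2005-05-29, 2005-07-10, 2005-08-21

The spacing is 42, 42, 42, 42, 42, 42 days — always 42 days.
2005-04-17 + 42 days = 2005-05-29.
2005-05-29 + 42 days = 2005-07-10.
2005-07-10 + 42 days = 2005-08-21.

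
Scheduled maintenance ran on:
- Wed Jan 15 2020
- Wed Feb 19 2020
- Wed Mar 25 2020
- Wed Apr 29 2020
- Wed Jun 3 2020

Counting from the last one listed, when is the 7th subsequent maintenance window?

The spacing is 35, 35, 35, 35 days — always 35 days.
Wed Jun 3 2020 + 35 days = Wed Jul 8 2020.
Wed Jul 8 2020 + 35 days = Wed Aug 12 2020.
Wed Aug 12 2020 + 35 days = Wed Sep 16 2020.
Wed Sep 16 2020 + 35 days = Wed Oct 21 2020.
Wed Oct 21 2020 + 35 days = Wed Nov 25 2020.
Wed Nov 25 2020 + 35 days = Wed Dec 30 2020.
Wed Dec 30 2020 + 35 days = Wed Feb 3 2021.

Wed Feb 3 2021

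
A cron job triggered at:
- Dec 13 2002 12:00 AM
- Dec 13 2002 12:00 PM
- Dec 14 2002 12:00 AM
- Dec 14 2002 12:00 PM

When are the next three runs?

The interval is a steady 12 hours (12, 12, 12).
Dec 14 2002 12:00 PM + 12 h = Dec 15 2002 12:00 AM.
Dec 15 2002 12:00 AM + 12 h = Dec 15 2002 12:00 PM.
Dec 15 2002 12:00 PM + 12 h = Dec 16 2002 12:00 AM.

Dec 15 2002 12:00 AM, Dec 15 2002 12:00 PM, Dec 16 2002 12:00 AM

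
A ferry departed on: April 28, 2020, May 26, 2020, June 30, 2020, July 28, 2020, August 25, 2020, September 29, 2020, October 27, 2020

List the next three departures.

These are Tuesdays with 28, 35, 28, 28, 35, 28-day gaps.
Each is the final Tuesday of its month — June 30, 2020 is past the 28th, so '4th Tuesday' doesn't fit.
November 2020 ends with Tuesday November 24, 2020.
Last Tuesday of December 2020: December 29, 2020.
Last Tuesday of January 2021: January 26, 2021.

November 24, 2020; December 29, 2020; January 26, 2021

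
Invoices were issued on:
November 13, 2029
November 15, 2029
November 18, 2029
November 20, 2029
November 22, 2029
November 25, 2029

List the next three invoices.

Gaps: 2, 3, 2, 2, 3 days — not constant, but cyclic with period 3.
The events fall on every Tuesday, Thursday and Sunday.
Next Tuesday: November 27, 2029.
The following Thursday is November 29, 2029.
The following Sunday is December 2, 2029.

November 27, 2029; November 29, 2029; December 2, 2029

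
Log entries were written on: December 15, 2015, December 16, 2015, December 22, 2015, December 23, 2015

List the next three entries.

December 29, 2015; December 30, 2015; January 5, 2016

Every event lands on a Tuesday or Wednesday (gaps cycle 1, 6, 1).
So the schedule is: every Tuesday and Wednesday.
Next Tuesday: December 29, 2015.
The following Wednesday is December 30, 2015.
The following Tuesday is January 5, 2016.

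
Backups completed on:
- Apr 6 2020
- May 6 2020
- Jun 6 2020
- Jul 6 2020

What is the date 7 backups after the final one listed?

Feb 6 2021

Each date is the 6th; the gaps (30, 31, 30) track the month lengths.
The rule is the 6th of each month.
August 2020: Aug 6 2020.
Next: September 2020 → Sep 6 2020.
October 2020: Oct 6 2020.
November 2020: Nov 6 2020.
Next: December 2020 → Dec 6 2020.
Next: January 2021 → Jan 6 2021.
February 2021: Feb 6 2021.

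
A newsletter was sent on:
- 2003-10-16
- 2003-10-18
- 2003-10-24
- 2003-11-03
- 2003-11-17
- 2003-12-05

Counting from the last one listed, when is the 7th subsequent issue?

Gaps: 2, 6, 10, 14, 18 days — each gap is 4 larger than the previous one.
Next gap: 22 days. 2003-12-05 + 22 days = 2003-12-27.
Next gap: 26 days. 2003-12-27 + 26 days = 2004-01-22.
Next gap: 30 days. 2004-01-22 + 30 days = 2004-02-21.
Next gap: 34 days. 2004-02-21 + 34 days = 2004-03-26.
Next gap: 38 days. 2004-03-26 + 38 days = 2004-05-03.
Next gap: 42 days. 2004-05-03 + 42 days = 2004-06-14.
Next gap: 46 days. 2004-06-14 + 46 days = 2004-07-30.

2004-07-30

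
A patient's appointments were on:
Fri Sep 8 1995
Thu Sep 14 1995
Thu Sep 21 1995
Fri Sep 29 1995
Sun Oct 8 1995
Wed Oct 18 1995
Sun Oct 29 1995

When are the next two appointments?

Fri Nov 10 1995, Thu Nov 23 1995

Intervals are 6, 7, 8, 9, 10, 11 days — an arithmetic progression with common difference 1.
Next gap: 12 days. Sun Oct 29 1995 + 12 days = Fri Nov 10 1995.
Next gap: 13 days. Fri Nov 10 1995 + 13 days = Thu Nov 23 1995.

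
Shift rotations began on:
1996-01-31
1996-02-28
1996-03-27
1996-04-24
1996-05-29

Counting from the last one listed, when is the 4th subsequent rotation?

All Wednesdays; the gaps (28, 28, 28, 35) vary with month length.
This is the last Wednesday of each month.
June 1996 ends with Wednesday 1996-06-26.
July 1996 ends with Wednesday 1996-07-31.
Last Wednesday of August 1996: 1996-08-28.
Last Wednesday of September 1996: 1996-09-25.

1996-09-25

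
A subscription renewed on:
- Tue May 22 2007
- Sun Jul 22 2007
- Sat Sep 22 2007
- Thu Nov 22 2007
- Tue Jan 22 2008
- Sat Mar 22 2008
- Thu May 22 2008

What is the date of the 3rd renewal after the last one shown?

Each date is the 22nd; the gaps (61, 62, 61, 61, 60, 61) track the month lengths.
The rule is the 22nd of every 2 months.
July 2008: Tue Jul 22 2008.
September 2008: Mon Sep 22 2008.
November 2008: Sat Nov 22 2008.

Sat Nov 22 2008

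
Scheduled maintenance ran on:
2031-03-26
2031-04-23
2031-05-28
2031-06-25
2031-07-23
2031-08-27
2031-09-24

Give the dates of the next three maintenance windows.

2031-10-22, 2031-11-26, 2031-12-24

Gaps: 28, 35, 28, 28, 35, 28 days — a mix of 28 and 35. Every date is a Wednesday.
Each is the 4th Wednesday of its month.
4th Wednesday of October 2031: 2031-10-22.
November 2031 — 4th Wednesday is 2031-11-26.
4th Wednesday of December 2031: 2031-12-24.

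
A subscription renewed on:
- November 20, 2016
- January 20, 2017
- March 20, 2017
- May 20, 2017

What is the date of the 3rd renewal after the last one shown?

Each date is the 20th; the gaps (61, 59, 61) track the month lengths.
The rule is the 20th of every 2 months.
Next: July 2017 → July 20, 2017.
Next: September 2017 → September 20, 2017.
November 2017: November 20, 2017.

November 20, 2017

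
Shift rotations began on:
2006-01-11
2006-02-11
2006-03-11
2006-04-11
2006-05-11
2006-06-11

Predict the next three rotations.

2006-07-11, 2006-08-11, 2006-09-11

The day-of-month is always 11 (31, 28, 31, 30, 31 days between events).
So this recurs on the 11th of each month.
July 2006: 2006-07-11.
August 2006: 2006-08-11.
September 2006: 2006-09-11.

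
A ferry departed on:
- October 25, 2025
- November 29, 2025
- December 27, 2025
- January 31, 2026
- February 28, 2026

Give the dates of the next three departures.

All Saturdays; the gaps (35, 28, 35, 28) vary with month length.
This is the last Saturday of each month.
March 2026 ends with Saturday March 28, 2026.
April 2026 ends with Saturday April 25, 2026.
Last Saturday of May 2026: May 30, 2026.

March 28, 2026; April 25, 2026; May 30, 2026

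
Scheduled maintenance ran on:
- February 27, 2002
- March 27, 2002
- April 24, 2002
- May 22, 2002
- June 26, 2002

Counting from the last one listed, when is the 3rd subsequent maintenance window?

September 25, 2002

All dates are Wednesdays, 28, 28, 28, 35 days apart.
Specifically, the 4th Wednesday of each month.
4th Wednesday of July 2002: July 24, 2002.
4th Wednesday of August 2002: August 28, 2002.
4th Wednesday of September 2002: September 25, 2002.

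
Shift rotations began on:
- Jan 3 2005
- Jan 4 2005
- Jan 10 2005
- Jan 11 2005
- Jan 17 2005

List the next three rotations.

Every event lands on a Monday or Tuesday (gaps cycle 1, 6, 1, 6).
So the schedule is: every Monday and Tuesday.
The following Tuesday is Jan 18 2005.
The following Monday is Jan 24 2005.
Next Tuesday: Jan 25 2005.

Jan 18 2005, Jan 24 2005, Jan 25 2005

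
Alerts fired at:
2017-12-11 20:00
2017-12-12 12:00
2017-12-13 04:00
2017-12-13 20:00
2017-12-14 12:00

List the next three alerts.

The interval is a steady 16 hours (16, 16, 16, 16).
2017-12-14 12:00 + 16 h = 2017-12-15 04:00.
2017-12-15 04:00 + 16 h = 2017-12-15 20:00.
2017-12-15 20:00 + 16 h = 2017-12-16 12:00.

2017-12-15 04:00, 2017-12-15 20:00, 2017-12-16 12:00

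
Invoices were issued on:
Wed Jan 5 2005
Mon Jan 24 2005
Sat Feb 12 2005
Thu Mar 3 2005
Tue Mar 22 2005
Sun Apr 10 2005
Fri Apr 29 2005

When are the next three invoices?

Every event comes 19 days after the last (19, 19, 19, 19, 19, 19).
Fri Apr 29 2005 + 19 days = Wed May 18 2005.
Wed May 18 2005 + 19 days = Mon Jun 6 2005.
Mon Jun 6 2005 + 19 days = Sat Jun 25 2005.

Wed May 18 2005, Mon Jun 6 2005, Sat Jun 25 2005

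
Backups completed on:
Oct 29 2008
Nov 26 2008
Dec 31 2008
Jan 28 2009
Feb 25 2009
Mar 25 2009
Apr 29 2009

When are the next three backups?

These are Wednesdays with 28, 35, 28, 28, 28, 35-day gaps.
Each is the final Wednesday of its month — Oct 29 2008 is past the 28th, so '4th Wednesday' doesn't fit.
Last Wednesday of May 2009: May 27 2009.
Last Wednesday of June 2009: Jun 24 2009.
July 2009 ends with Wednesday Jul 29 2009.

May 27 2009, Jun 24 2009, Jul 29 2009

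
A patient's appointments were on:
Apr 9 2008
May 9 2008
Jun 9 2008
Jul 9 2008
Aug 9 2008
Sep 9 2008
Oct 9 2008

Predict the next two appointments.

Each date is the 9th; the gaps (30, 31, 30, 31, 31, 30) track the month lengths.
The rule is the 9th of each month.
November 2008: Nov 9 2008.
December 2008: Dec 9 2008.

Nov 9 2008, Dec 9 2008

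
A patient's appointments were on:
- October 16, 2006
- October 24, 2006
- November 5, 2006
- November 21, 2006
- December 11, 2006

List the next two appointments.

January 4, 2007; February 1, 2007

The spacing grows by 4 each time: 8, 12, 16, 20 days.
Next gap: 24 days. December 11, 2006 + 24 days = January 4, 2007.
Next gap: 28 days. January 4, 2007 + 28 days = February 1, 2007.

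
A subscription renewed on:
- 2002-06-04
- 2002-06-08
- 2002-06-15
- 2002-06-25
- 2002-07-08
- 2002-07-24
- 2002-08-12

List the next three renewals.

The spacing grows by 3 each time: 4, 7, 10, 13, 16, 19 days.
Next gap: 22 days. 2002-08-12 + 22 days = 2002-09-03.
Next gap: 25 days. 2002-09-03 + 25 days = 2002-09-28.
Next gap: 28 days. 2002-09-28 + 28 days = 2002-10-26.

2002-09-03, 2002-09-28, 2002-10-26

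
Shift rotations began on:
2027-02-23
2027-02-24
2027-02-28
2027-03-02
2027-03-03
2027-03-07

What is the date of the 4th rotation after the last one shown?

2027-03-16

The gap pattern 1, 4, 2, 1, 4 repeats every 3 events.
These are the Tuesdays, Wednesdays and Sundays of each week.
Next Tuesday: 2027-03-09.
Next Wednesday: 2027-03-10.
The following Sunday is 2027-03-14.
Next Tuesday: 2027-03-16.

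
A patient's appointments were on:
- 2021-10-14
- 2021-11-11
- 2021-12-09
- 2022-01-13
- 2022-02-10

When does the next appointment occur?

2022-03-10

All dates are Thursdays, 28, 28, 35, 28 days apart.
Specifically, the 2nd Thursday of each month.
March 2022 — 2nd Thursday is 2022-03-10.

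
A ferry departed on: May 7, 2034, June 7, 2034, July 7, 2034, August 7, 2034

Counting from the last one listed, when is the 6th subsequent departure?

Gaps: 31, 30, 31 days — not constant. Every event is on the 7th of the month.
Pattern: the 7th of each month.
September 2034: September 7, 2034.
October 2034: October 7, 2034.
Next: November 2034 → November 7, 2034.
Next: December 2034 → December 7, 2034.
January 2035: January 7, 2035.
Next: February 2035 → February 7, 2035.

February 7, 2035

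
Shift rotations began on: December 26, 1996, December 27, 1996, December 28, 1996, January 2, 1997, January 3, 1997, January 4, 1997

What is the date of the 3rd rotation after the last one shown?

January 11, 1997

Every event lands on a Thursday or Friday or Saturday (gaps cycle 1, 1, 5, 1, 1).
So the schedule is: every Thursday, Friday and Saturday.
The following Thursday is January 9, 1997.
Next Friday: January 10, 1997.
The following Saturday is January 11, 1997.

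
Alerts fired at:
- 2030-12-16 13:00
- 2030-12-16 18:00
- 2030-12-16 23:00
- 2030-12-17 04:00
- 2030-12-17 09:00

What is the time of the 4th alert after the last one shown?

2030-12-18 05:00

Gaps: 5, 5, 5, 5 hours — each event is 5 hours after the previous one.
2030-12-17 09:00 + 5 h = 2030-12-17 14:00.
2030-12-17 14:00 + 5 h = 2030-12-17 19:00.
2030-12-17 19:00 + 5 h = 2030-12-18 00:00.
2030-12-18 00:00 + 5 h = 2030-12-18 05:00.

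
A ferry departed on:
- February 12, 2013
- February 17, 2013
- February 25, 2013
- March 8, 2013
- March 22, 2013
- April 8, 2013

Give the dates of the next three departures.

April 28, 2013; May 21, 2013; June 16, 2013

Gaps: 5, 8, 11, 14, 17 days — each gap is 3 larger than the previous one.
Next gap: 20 days. April 8, 2013 + 20 days = April 28, 2013.
Next gap: 23 days. April 28, 2013 + 23 days = May 21, 2013.
Next gap: 26 days. May 21, 2013 + 26 days = June 16, 2013.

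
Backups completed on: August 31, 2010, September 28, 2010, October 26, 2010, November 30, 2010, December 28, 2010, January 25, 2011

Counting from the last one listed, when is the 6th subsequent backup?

July 26, 2011

Every date is a Tuesday; gaps 28, 28, 35, 28, 28 days.
Each is the last Tuesday of its month (at least one falls on the 29th or later, ruling out '4th Tuesday').
Last Tuesday of February 2011: February 22, 2011.
March 2011 ends with Tuesday March 29, 2011.
Last Tuesday of April 2011: April 26, 2011.
May 2011 ends with Tuesday May 31, 2011.
June 2011 ends with Tuesday June 28, 2011.
Last Tuesday of July 2011: July 26, 2011.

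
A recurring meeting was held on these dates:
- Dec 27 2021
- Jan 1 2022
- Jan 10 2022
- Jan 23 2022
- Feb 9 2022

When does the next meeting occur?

Mar 2 2022

Intervals are 5, 9, 13, 17 days — an arithmetic progression with common difference 4.
Next gap: 21 days. Feb 9 2022 + 21 days = Mar 2 2022.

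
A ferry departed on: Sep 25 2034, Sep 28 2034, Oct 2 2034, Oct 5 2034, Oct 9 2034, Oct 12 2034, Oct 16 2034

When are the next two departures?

Oct 19 2034, Oct 23 2034

Gaps: 3, 4, 3, 4, 3, 4 days — not constant, but cyclic with period 2.
The events fall on every Monday and Thursday.
Next Thursday: Oct 19 2034.
Next Monday: Oct 23 2034.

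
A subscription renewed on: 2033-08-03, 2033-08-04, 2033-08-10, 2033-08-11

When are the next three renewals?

2033-08-17, 2033-08-18, 2033-08-24

The gap pattern 1, 6, 1 repeats every 2 events.
These are the Wednesdays and Thursdays of each week.
The following Wednesday is 2033-08-17.
The following Thursday is 2033-08-18.
The following Wednesday is 2033-08-24.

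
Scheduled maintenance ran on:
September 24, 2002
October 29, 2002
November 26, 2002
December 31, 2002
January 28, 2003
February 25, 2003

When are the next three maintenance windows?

Every date is a Tuesday; gaps 35, 28, 35, 28, 28 days.
Each is the last Tuesday of its month (at least one falls on the 29th or later, ruling out '4th Tuesday').
March 2003 ends with Tuesday March 25, 2003.
April 2003 ends with Tuesday April 29, 2003.
Last Tuesday of May 2003: May 27, 2003.

March 25, 2003; April 29, 2003; May 27, 2003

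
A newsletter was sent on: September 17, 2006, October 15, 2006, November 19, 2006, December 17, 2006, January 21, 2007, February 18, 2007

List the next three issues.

March 18, 2007; April 15, 2007; May 20, 2007

Gaps: 28, 35, 28, 35, 28 days — a mix of 28 and 35. Every date is a Sunday.
Each is the 3rd Sunday of its month.
3rd Sunday of March 2007: March 18, 2007.
April 2007 — 3rd Sunday is April 15, 2007.
3rd Sunday of May 2007: May 20, 2007.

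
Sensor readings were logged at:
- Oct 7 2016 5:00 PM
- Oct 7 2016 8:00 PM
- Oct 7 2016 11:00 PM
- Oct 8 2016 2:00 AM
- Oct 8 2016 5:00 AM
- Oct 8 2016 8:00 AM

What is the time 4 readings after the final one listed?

Spacing: 3, 3, 3, 3, 3 h — constant 3 h.
Oct 8 2016 8:00 AM + 3 h = Oct 8 2016 11:00 AM.
Oct 8 2016 11:00 AM + 3 h = Oct 8 2016 2:00 PM.
Oct 8 2016 2:00 PM + 3 h = Oct 8 2016 5:00 PM.
Oct 8 2016 5:00 PM + 3 h = Oct 8 2016 8:00 PM.

Oct 8 2016 8:00 PM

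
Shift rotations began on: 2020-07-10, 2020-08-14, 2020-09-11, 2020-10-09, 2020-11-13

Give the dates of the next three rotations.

These are Fridays at 28- or 35-day spacing (35, 28, 28, 35).
The pattern: 2nd Friday of the month.
December 2020 — 2nd Friday is 2020-12-11.
January 2021 — 2nd Friday is 2021-01-08.
2nd Friday of February 2021: 2021-02-12.

2020-12-11, 2021-01-08, 2021-02-12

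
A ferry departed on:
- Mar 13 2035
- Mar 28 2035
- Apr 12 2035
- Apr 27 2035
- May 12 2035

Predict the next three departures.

The spacing is 15, 15, 15, 15 days — always 15 days.
May 12 2035 + 15 days = May 27 2035.
May 27 2035 + 15 days = Jun 11 2035.
Jun 11 2035 + 15 days = Jun 26 2035.

May 27 2035, Jun 11 2035, Jun 26 2035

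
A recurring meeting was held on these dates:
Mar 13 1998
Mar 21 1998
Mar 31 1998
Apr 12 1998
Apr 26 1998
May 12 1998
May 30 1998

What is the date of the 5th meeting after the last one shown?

Sep 27 1998

Intervals are 8, 10, 12, 14, 16, 18 days — an arithmetic progression with common difference 2.
Next gap: 20 days. May 30 1998 + 20 days = Jun 19 1998.
Next gap: 22 days. Jun 19 1998 + 22 days = Jul 11 1998.
Next gap: 24 days. Jul 11 1998 + 24 days = Aug 4 1998.
Next gap: 26 days. Aug 4 1998 + 26 days = Aug 30 1998.
Next gap: 28 days. Aug 30 1998 + 28 days = Sep 27 1998.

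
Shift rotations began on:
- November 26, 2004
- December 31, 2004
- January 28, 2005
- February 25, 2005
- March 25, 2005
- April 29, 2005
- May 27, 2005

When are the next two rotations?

June 24, 2005; July 29, 2005

Every date is a Friday; gaps 35, 28, 28, 28, 35, 28 days.
Each is the last Friday of its month (at least one falls on the 29th or later, ruling out '4th Friday').
Last Friday of June 2005: June 24, 2005.
Last Friday of July 2005: July 29, 2005.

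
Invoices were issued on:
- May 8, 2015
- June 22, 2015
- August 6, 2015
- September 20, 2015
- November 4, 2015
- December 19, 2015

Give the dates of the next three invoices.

February 2, 2016; March 18, 2016; May 2, 2016

Gaps between consecutive events: 45, 45, 45, 45, 45 days — a constant 45-day interval.
December 19, 2015 + 45 days = February 2, 2016.
February 2, 2016 + 45 days = March 18, 2016.
March 18, 2016 + 45 days = May 2, 2016.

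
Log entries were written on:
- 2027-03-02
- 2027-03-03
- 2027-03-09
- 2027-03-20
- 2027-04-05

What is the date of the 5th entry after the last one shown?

The spacing grows by 5 each time: 1, 6, 11, 16 days.
Next gap: 21 days. 2027-04-05 + 21 days = 2027-04-26.
Next gap: 26 days. 2027-04-26 + 26 days = 2027-05-22.
Next gap: 31 days. 2027-05-22 + 31 days = 2027-06-22.
Next gap: 36 days. 2027-06-22 + 36 days = 2027-07-28.
Next gap: 41 days. 2027-07-28 + 41 days = 2027-09-07.

2027-09-07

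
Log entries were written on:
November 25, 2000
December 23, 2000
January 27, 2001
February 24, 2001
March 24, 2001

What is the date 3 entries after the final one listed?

Gaps: 28, 35, 28, 28 days — a mix of 28 and 35. Every date is a Saturday.
Each is the 4th Saturday of its month.
April 2001 — 4th Saturday is April 28, 2001.
May 2001 — 4th Saturday is May 26, 2001.
June 2001 — 4th Saturday is June 23, 2001.

June 23, 2001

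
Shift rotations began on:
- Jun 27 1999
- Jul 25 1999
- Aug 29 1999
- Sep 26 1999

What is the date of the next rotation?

Oct 31 1999

All Sundays; the gaps (28, 35, 28) vary with month length.
This is the last Sunday of each month.
Last Sunday of October 1999: Oct 31 1999.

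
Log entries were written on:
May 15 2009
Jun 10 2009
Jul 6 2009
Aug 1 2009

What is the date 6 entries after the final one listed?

Gaps between consecutive events: 26, 26, 26 days — a constant 26-day interval.
Aug 1 2009 + 26 days = Aug 27 2009.
Aug 27 2009 + 26 days = Sep 22 2009.
Sep 22 2009 + 26 days = Oct 18 2009.
Oct 18 2009 + 26 days = Nov 13 2009.
Nov 13 2009 + 26 days = Dec 9 2009.
Dec 9 2009 + 26 days = Jan 4 2010.

Jan 4 2010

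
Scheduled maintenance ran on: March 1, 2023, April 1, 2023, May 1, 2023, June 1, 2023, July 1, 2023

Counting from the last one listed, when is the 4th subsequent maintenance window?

November 1, 2023

Each date is the 1st; the gaps (31, 30, 31, 30) track the month lengths.
The rule is the 1st of each month.
August 2023: August 1, 2023.
September 2023: September 1, 2023.
October 2023: October 1, 2023.
November 2023: November 1, 2023.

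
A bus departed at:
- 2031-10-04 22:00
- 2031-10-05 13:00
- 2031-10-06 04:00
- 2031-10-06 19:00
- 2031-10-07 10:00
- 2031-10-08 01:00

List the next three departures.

2031-10-08 16:00, 2031-10-09 07:00, 2031-10-09 22:00

The interval is a steady 15 hours (15, 15, 15, 15, 15).
2031-10-08 01:00 + 15 h = 2031-10-08 16:00.
2031-10-08 16:00 + 15 h = 2031-10-09 07:00.
2031-10-09 07:00 + 15 h = 2031-10-09 22:00.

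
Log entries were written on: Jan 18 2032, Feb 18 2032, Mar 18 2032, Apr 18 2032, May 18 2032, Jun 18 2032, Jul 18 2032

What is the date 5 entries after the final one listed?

Dec 18 2032

Each date is the 18th; the gaps (31, 29, 31, 30, 31, 30) track the month lengths.
The rule is the 18th of each month.
Next: August 2032 → Aug 18 2032.
Next: September 2032 → Sep 18 2032.
Next: October 2032 → Oct 18 2032.
November 2032: Nov 18 2032.
December 2032: Dec 18 2032.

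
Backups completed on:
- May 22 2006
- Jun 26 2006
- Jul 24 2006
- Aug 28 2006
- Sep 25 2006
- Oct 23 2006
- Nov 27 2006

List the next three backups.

Gaps: 35, 28, 35, 28, 28, 35 days — a mix of 28 and 35. Every date is a Monday.
Each is the 4th Monday of its month.
December 2006 — 4th Monday is Dec 25 2006.
January 2007 — 4th Monday is Jan 22 2007.
4th Monday of February 2007: Feb 26 2007.

Dec 25 2006, Jan 22 2007, Feb 26 2007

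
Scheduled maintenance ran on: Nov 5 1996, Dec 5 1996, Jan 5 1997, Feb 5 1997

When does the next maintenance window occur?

Each date is the 5th; the gaps (30, 31, 31) track the month lengths.
The rule is the 5th of each month.
Next: March 1997 → Mar 5 1997.

Mar 5 1997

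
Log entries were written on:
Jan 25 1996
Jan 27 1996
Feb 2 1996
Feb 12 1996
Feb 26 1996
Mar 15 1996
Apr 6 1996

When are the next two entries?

Intervals are 2, 6, 10, 14, 18, 22 days — an arithmetic progression with common difference 4.
Next gap: 26 days. Apr 6 1996 + 26 days = May 2 1996.
Next gap: 30 days. May 2 1996 + 30 days = Jun 1 1996.

May 2 1996, Jun 1 1996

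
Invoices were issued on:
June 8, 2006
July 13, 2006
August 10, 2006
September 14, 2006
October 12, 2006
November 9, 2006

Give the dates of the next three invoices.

All dates are Thursdays, 35, 28, 35, 28, 28 days apart.
Specifically, the 2nd Thursday of each month.
2nd Thursday of December 2006: December 14, 2006.
2nd Thursday of January 2007: January 11, 2007.
2nd Thursday of February 2007: February 8, 2007.

December 14, 2006; January 11, 2007; February 8, 2007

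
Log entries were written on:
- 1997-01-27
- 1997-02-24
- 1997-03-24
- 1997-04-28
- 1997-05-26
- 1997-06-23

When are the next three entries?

1997-07-28, 1997-08-25, 1997-09-22

These are Mondays at 28- or 35-day spacing (28, 28, 35, 28, 28).
The pattern: 4th Monday of the month.
July 1997 — 4th Monday is 1997-07-28.
4th Monday of August 1997: 1997-08-25.
September 1997 — 4th Monday is 1997-09-22.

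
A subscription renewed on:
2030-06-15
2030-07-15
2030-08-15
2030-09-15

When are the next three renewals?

The day-of-month is always 15 (30, 31, 31 days between events).
So this recurs on the 15th of each month.
Next: October 2030 → 2030-10-15.
November 2030: 2030-11-15.
Next: December 2030 → 2030-12-15.

2030-10-15, 2030-11-15, 2030-12-15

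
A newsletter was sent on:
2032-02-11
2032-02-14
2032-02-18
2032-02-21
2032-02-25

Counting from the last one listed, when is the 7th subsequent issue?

The gap pattern 3, 4, 3, 4 repeats every 2 events.
These are the Wednesdays and Saturdays of each week.
The following Saturday is 2032-02-28.
Next Wednesday: 2032-03-03.
The following Saturday is 2032-03-06.
The following Wednesday is 2032-03-10.
The following Saturday is 2032-03-13.
The following Wednesday is 2032-03-17.
Next Saturday: 2032-03-20.

2032-03-20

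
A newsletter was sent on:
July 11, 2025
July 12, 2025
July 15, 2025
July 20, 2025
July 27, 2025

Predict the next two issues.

August 5, 2025; August 16, 2025

Intervals are 1, 3, 5, 7 days — an arithmetic progression with common difference 2.
Next gap: 9 days. July 27, 2025 + 9 days = August 5, 2025.
Next gap: 11 days. August 5, 2025 + 11 days = August 16, 2025.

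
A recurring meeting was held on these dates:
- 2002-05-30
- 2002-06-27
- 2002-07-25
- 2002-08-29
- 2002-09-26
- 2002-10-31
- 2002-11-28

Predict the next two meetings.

These are Thursdays with 28, 28, 35, 28, 35, 28-day gaps.
Each is the final Thursday of its month — 2002-05-30 is past the 28th, so '4th Thursday' doesn't fit.
December 2002 ends with Thursday 2002-12-26.
January 2003 ends with Thursday 2003-01-30.

2002-12-26, 2003-01-30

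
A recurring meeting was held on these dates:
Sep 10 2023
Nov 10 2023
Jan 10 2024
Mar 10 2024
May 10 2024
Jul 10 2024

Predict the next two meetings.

Sep 10 2024, Nov 10 2024

Each date is the 10th; the gaps (61, 61, 60, 61, 61) track the month lengths.
The rule is the 10th of every 2 months.
Next: September 2024 → Sep 10 2024.
Next: November 2024 → Nov 10 2024.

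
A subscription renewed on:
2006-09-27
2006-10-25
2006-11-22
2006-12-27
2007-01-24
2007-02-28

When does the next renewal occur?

Gaps: 28, 28, 35, 28, 35 days — a mix of 28 and 35. Every date is a Wednesday.
Each is the 4th Wednesday of its month.
4th Wednesday of March 2007: 2007-03-28.

2007-03-28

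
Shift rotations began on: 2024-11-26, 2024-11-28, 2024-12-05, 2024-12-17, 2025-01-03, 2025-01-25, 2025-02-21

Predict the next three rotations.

2025-03-25, 2025-05-01, 2025-06-12

Gaps: 2, 7, 12, 17, 22, 27 days — each gap is 5 larger than the previous one.
Next gap: 32 days. 2025-02-21 + 32 days = 2025-03-25.
Next gap: 37 days. 2025-03-25 + 37 days = 2025-05-01.
Next gap: 42 days. 2025-05-01 + 42 days = 2025-06-12.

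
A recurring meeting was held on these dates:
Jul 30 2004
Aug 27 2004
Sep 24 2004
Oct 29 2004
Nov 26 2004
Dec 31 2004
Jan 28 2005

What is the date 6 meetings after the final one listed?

Jul 29 2005

Every date is a Friday; gaps 28, 28, 35, 28, 35, 28 days.
Each is the last Friday of its month (at least one falls on the 29th or later, ruling out '4th Friday').
February 2005 ends with Friday Feb 25 2005.
March 2005 ends with Friday Mar 25 2005.
April 2005 ends with Friday Apr 29 2005.
Last Friday of May 2005: May 27 2005.
Last Friday of June 2005: Jun 24 2005.
Last Friday of July 2005: Jul 29 2005.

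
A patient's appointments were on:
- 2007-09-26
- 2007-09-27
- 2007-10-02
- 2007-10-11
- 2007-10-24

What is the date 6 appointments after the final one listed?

The spacing grows by 4 each time: 1, 5, 9, 13 days.
Next gap: 17 days. 2007-10-24 + 17 days = 2007-11-10.
Next gap: 21 days. 2007-11-10 + 21 days = 2007-12-01.
Next gap: 25 days. 2007-12-01 + 25 days = 2007-12-26.
Next gap: 29 days. 2007-12-26 + 29 days = 2008-01-24.
Next gap: 33 days. 2008-01-24 + 33 days = 2008-02-26.
Next gap: 37 days. 2008-02-26 + 37 days = 2008-04-03.

2008-04-03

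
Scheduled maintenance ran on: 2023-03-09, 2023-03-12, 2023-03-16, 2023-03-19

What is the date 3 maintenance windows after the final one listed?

Every event lands on a Thursday or Sunday (gaps cycle 3, 4, 3).
So the schedule is: every Thursday and Sunday.
Next Thursday: 2023-03-23.
The following Sunday is 2023-03-26.
The following Thursday is 2023-03-30.

2023-03-30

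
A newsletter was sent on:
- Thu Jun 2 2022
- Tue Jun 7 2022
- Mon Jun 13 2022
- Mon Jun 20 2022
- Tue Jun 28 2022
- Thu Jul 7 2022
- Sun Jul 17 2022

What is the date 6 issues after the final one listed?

Intervals are 5, 6, 7, 8, 9, 10 days — an arithmetic progression with common difference 1.
Next gap: 11 days. Sun Jul 17 2022 + 11 days = Thu Jul 28 2022.
Next gap: 12 days. Thu Jul 28 2022 + 12 days = Tue Aug 9 2022.
Next gap: 13 days. Tue Aug 9 2022 + 13 days = Mon Aug 22 2022.
Next gap: 14 days. Mon Aug 22 2022 + 14 days = Mon Sep 5 2022.
Next gap: 15 days. Mon Sep 5 2022 + 15 days = Tue Sep 20 2022.
Next gap: 16 days. Tue Sep 20 2022 + 16 days = Thu Oct 6 2022.

Thu Oct 6 2022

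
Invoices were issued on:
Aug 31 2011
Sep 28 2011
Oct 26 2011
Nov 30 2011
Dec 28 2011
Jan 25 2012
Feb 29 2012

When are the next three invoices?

Mar 28 2012, Apr 25 2012, May 30 2012

Every date is a Wednesday; gaps 28, 28, 35, 28, 28, 35 days.
Each is the last Wednesday of its month (at least one falls on the 29th or later, ruling out '4th Wednesday').
March 2012 ends with Wednesday Mar 28 2012.
Last Wednesday of April 2012: Apr 25 2012.
May 2012 ends with Wednesday May 30 2012.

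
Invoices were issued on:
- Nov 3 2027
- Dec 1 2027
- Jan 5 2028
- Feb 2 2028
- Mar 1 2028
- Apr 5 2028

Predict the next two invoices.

These are Wednesdays at 28- or 35-day spacing (28, 35, 28, 28, 35).
The pattern: 1st Wednesday of the month.
May 2028 — 1st Wednesday is May 3 2028.
June 2028 — 1st Wednesday is Jun 7 2028.

May 3 2028, Jun 7 2028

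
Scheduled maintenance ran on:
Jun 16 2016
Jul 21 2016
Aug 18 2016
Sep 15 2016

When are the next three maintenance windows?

Oct 20 2016, Nov 17 2016, Dec 15 2016

Gaps: 35, 28, 28 days — a mix of 28 and 35. Every date is a Thursday.
Each is the 3rd Thursday of its month.
October 2016 — 3rd Thursday is Oct 20 2016.
3rd Thursday of November 2016: Nov 17 2016.
3rd Thursday of December 2016: Dec 15 2016.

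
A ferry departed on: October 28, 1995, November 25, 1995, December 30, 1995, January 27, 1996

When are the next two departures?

These are Saturdays with 28, 35, 28-day gaps.
Each is the final Saturday of its month — December 30, 1995 is past the 28th, so '4th Saturday' doesn't fit.
February 1996 ends with Saturday February 24, 1996.
March 1996 ends with Saturday March 30, 1996.

February 24, 1996; March 30, 1996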